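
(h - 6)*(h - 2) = h^2 - 8*h + 12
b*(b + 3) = b^2 + 3*b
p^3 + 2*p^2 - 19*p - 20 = (p - 4)*(p + 1)*(p + 5)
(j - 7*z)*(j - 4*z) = j^2 - 11*j*z + 28*z^2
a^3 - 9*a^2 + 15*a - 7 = (a - 7)*(a - 1)^2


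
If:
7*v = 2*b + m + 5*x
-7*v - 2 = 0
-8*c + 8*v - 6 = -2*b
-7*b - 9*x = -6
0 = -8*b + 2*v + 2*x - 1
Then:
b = -15/602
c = -2509/2408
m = -3239/602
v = -2/7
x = 59/86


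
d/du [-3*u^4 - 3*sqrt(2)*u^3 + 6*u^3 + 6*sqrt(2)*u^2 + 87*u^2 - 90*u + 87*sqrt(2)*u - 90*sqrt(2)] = -12*u^3 - 9*sqrt(2)*u^2 + 18*u^2 + 12*sqrt(2)*u + 174*u - 90 + 87*sqrt(2)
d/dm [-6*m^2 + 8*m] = 8 - 12*m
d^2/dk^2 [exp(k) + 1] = exp(k)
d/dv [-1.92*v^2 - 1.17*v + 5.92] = -3.84*v - 1.17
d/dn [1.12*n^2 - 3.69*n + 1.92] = 2.24*n - 3.69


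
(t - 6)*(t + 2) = t^2 - 4*t - 12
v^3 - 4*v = v*(v - 2)*(v + 2)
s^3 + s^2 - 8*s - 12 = (s - 3)*(s + 2)^2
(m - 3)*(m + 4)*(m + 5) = m^3 + 6*m^2 - 7*m - 60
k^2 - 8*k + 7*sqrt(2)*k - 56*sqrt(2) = (k - 8)*(k + 7*sqrt(2))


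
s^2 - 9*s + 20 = (s - 5)*(s - 4)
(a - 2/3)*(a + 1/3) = a^2 - a/3 - 2/9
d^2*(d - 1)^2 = d^4 - 2*d^3 + d^2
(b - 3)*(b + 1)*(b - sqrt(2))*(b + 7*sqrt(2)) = b^4 - 2*b^3 + 6*sqrt(2)*b^3 - 17*b^2 - 12*sqrt(2)*b^2 - 18*sqrt(2)*b + 28*b + 42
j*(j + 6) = j^2 + 6*j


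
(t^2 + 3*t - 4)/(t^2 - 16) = (t - 1)/(t - 4)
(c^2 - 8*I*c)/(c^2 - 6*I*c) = (c - 8*I)/(c - 6*I)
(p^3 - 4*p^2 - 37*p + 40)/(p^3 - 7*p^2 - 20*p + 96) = (p^2 + 4*p - 5)/(p^2 + p - 12)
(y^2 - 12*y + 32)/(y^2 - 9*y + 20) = (y - 8)/(y - 5)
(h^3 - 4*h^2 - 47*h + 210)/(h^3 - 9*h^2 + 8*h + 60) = (h + 7)/(h + 2)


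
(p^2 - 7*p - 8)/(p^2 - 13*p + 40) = (p + 1)/(p - 5)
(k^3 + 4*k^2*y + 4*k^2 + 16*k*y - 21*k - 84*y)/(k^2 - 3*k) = k + 4*y + 7 + 28*y/k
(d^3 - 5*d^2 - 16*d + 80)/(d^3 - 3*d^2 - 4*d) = (d^2 - d - 20)/(d*(d + 1))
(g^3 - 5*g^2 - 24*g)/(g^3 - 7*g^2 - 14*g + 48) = g/(g - 2)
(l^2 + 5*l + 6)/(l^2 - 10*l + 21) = (l^2 + 5*l + 6)/(l^2 - 10*l + 21)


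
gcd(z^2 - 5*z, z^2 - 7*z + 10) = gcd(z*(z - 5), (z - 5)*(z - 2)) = z - 5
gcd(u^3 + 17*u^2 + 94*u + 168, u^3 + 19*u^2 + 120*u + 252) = u^2 + 13*u + 42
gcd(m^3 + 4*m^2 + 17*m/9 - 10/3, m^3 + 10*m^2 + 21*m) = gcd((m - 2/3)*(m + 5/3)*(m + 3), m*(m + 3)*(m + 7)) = m + 3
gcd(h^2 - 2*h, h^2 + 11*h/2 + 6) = 1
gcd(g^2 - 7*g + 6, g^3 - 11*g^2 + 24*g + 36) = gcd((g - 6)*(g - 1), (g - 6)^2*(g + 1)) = g - 6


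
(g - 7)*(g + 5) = g^2 - 2*g - 35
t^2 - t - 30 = (t - 6)*(t + 5)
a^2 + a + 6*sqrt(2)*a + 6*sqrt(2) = (a + 1)*(a + 6*sqrt(2))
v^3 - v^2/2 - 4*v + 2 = (v - 2)*(v - 1/2)*(v + 2)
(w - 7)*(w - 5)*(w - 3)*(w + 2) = w^4 - 13*w^3 + 41*w^2 + 37*w - 210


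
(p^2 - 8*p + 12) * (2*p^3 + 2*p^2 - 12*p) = 2*p^5 - 14*p^4 - 4*p^3 + 120*p^2 - 144*p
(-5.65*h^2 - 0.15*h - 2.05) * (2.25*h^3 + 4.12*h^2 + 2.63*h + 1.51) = -12.7125*h^5 - 23.6155*h^4 - 20.09*h^3 - 17.372*h^2 - 5.618*h - 3.0955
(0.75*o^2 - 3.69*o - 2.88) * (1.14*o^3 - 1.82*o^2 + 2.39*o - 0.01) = 0.855*o^5 - 5.5716*o^4 + 5.2251*o^3 - 3.585*o^2 - 6.8463*o + 0.0288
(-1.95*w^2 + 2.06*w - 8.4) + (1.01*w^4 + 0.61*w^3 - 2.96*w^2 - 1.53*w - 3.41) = 1.01*w^4 + 0.61*w^3 - 4.91*w^2 + 0.53*w - 11.81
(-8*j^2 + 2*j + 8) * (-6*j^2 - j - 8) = 48*j^4 - 4*j^3 + 14*j^2 - 24*j - 64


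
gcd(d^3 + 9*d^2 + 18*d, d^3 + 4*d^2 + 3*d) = d^2 + 3*d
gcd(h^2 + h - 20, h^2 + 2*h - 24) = h - 4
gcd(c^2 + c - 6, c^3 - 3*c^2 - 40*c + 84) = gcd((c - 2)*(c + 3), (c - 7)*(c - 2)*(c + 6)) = c - 2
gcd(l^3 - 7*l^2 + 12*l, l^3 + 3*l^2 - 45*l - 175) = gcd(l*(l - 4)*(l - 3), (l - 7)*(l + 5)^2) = 1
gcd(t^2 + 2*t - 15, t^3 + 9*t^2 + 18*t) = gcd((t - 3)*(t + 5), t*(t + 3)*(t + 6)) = 1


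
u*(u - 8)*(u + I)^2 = u^4 - 8*u^3 + 2*I*u^3 - u^2 - 16*I*u^2 + 8*u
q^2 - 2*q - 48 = (q - 8)*(q + 6)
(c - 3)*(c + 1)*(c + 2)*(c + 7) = c^4 + 7*c^3 - 7*c^2 - 55*c - 42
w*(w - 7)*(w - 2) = w^3 - 9*w^2 + 14*w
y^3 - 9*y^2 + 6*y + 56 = (y - 7)*(y - 4)*(y + 2)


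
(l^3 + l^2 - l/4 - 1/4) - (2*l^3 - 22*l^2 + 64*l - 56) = -l^3 + 23*l^2 - 257*l/4 + 223/4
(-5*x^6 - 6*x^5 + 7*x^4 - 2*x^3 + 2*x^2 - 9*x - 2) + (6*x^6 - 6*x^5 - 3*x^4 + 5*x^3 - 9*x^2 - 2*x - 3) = x^6 - 12*x^5 + 4*x^4 + 3*x^3 - 7*x^2 - 11*x - 5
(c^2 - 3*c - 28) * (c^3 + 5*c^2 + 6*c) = c^5 + 2*c^4 - 37*c^3 - 158*c^2 - 168*c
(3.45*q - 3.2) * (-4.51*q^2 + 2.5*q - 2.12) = -15.5595*q^3 + 23.057*q^2 - 15.314*q + 6.784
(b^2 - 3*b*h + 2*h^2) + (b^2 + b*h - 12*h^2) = 2*b^2 - 2*b*h - 10*h^2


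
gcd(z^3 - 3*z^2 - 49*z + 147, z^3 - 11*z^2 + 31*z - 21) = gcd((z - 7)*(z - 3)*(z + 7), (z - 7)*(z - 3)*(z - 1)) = z^2 - 10*z + 21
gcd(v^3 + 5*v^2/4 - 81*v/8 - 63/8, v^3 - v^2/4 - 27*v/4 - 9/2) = v^2 - 9*v/4 - 9/4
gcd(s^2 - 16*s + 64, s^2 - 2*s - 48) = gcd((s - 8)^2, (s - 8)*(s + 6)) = s - 8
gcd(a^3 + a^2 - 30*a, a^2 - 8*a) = a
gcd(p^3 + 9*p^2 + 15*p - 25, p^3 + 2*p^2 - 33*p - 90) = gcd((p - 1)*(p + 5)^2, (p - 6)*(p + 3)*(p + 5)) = p + 5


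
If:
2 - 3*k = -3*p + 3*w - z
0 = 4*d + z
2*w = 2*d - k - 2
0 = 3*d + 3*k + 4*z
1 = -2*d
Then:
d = -1/2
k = -13/6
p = -47/12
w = -5/12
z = 2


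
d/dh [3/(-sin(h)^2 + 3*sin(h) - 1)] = 3*(2*sin(h) - 3)*cos(h)/(sin(h)^2 - 3*sin(h) + 1)^2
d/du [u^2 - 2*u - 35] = 2*u - 2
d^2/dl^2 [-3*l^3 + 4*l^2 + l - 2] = 8 - 18*l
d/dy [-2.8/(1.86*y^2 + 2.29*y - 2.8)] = (10.416*y + 6.412)/(1.86*y^2 + 2.29*y - 2.8)^2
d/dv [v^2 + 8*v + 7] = 2*v + 8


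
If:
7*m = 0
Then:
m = 0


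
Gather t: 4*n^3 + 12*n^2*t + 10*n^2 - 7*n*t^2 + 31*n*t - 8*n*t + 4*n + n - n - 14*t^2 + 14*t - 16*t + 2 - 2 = 4*n^3 + 10*n^2 + 4*n + t^2*(-7*n - 14) + t*(12*n^2 + 23*n - 2)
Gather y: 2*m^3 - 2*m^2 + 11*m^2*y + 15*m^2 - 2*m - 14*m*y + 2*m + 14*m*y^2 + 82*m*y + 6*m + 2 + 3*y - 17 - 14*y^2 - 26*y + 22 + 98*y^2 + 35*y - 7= 2*m^3 + 13*m^2 + 6*m + y^2*(14*m + 84) + y*(11*m^2 + 68*m + 12)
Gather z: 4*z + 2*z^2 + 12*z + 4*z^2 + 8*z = 6*z^2 + 24*z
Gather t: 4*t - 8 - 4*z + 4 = 4*t - 4*z - 4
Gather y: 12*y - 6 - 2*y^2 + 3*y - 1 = -2*y^2 + 15*y - 7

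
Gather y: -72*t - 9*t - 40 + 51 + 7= 18 - 81*t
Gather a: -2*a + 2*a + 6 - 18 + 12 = 0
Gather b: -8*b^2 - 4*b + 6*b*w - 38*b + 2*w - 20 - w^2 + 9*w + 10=-8*b^2 + b*(6*w - 42) - w^2 + 11*w - 10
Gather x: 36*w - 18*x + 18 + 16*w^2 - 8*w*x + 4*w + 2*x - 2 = 16*w^2 + 40*w + x*(-8*w - 16) + 16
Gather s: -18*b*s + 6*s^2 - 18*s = 6*s^2 + s*(-18*b - 18)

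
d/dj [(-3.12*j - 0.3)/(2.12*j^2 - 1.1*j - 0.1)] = (6.6144*j^2 + 1.272*j - 0.018)/(4.4944*j^4 - 4.664*j^3 + 0.786*j^2 + 0.22*j + 0.01)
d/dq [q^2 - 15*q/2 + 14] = 2*q - 15/2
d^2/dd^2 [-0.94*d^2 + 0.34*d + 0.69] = -1.88000000000000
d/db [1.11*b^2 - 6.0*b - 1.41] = 2.22*b - 6.0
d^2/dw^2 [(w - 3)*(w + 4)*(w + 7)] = 6*w + 16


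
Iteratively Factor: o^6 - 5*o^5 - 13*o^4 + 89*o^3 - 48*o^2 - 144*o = (o - 3)*(o^5 - 2*o^4 - 19*o^3 + 32*o^2 + 48*o) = (o - 4)*(o - 3)*(o^4 + 2*o^3 - 11*o^2 - 12*o) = (o - 4)*(o - 3)*(o + 4)*(o^3 - 2*o^2 - 3*o) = (o - 4)*(o - 3)^2*(o + 4)*(o^2 + o) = (o - 4)*(o - 3)^2*(o + 1)*(o + 4)*(o)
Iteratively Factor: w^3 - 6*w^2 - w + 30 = (w - 3)*(w^2 - 3*w - 10) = (w - 5)*(w - 3)*(w + 2)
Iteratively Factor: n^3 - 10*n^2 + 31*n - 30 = (n - 3)*(n^2 - 7*n + 10) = (n - 3)*(n - 2)*(n - 5)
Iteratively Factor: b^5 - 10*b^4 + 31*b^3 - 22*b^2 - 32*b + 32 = (b - 1)*(b^4 - 9*b^3 + 22*b^2 - 32) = (b - 2)*(b - 1)*(b^3 - 7*b^2 + 8*b + 16) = (b - 4)*(b - 2)*(b - 1)*(b^2 - 3*b - 4) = (b - 4)*(b - 2)*(b - 1)*(b + 1)*(b - 4)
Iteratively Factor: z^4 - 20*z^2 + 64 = (z - 2)*(z^3 + 2*z^2 - 16*z - 32) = (z - 2)*(z + 4)*(z^2 - 2*z - 8) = (z - 2)*(z + 2)*(z + 4)*(z - 4)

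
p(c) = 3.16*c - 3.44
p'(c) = 3.16000000000000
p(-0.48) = -4.96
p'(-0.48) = 3.16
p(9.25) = 25.79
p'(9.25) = 3.16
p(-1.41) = -7.90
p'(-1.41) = 3.16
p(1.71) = 1.96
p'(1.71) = 3.16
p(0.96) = -0.41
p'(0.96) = 3.16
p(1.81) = 2.28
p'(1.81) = 3.16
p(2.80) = 5.41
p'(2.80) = 3.16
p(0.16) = -2.93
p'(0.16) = 3.16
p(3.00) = 6.04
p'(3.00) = 3.16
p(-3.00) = -12.92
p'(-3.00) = 3.16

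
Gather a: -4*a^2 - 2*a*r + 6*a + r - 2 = -4*a^2 + a*(6 - 2*r) + r - 2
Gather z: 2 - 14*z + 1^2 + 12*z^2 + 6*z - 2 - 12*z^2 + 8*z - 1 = 0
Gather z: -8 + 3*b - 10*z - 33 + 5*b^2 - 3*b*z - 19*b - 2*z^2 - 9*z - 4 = 5*b^2 - 16*b - 2*z^2 + z*(-3*b - 19) - 45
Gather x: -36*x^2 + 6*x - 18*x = -36*x^2 - 12*x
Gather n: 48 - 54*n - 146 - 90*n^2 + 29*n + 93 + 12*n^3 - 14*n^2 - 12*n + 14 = 12*n^3 - 104*n^2 - 37*n + 9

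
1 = 1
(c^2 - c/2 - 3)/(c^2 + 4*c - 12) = (c + 3/2)/(c + 6)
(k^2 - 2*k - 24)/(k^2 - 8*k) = (k^2 - 2*k - 24)/(k*(k - 8))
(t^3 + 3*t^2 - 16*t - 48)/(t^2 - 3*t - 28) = (t^2 - t - 12)/(t - 7)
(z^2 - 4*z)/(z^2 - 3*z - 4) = z/(z + 1)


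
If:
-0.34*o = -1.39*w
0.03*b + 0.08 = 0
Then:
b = -2.67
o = 4.08823529411765*w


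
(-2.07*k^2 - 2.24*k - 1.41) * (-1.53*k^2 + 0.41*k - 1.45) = 3.1671*k^4 + 2.5785*k^3 + 4.2404*k^2 + 2.6699*k + 2.0445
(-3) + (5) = 2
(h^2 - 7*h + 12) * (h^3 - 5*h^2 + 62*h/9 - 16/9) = h^5 - 12*h^4 + 485*h^3/9 - 110*h^2 + 856*h/9 - 64/3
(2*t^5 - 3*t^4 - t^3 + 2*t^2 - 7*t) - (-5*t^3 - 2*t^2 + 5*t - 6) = 2*t^5 - 3*t^4 + 4*t^3 + 4*t^2 - 12*t + 6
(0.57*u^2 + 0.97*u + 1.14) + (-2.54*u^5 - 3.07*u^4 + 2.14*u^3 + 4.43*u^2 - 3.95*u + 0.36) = -2.54*u^5 - 3.07*u^4 + 2.14*u^3 + 5.0*u^2 - 2.98*u + 1.5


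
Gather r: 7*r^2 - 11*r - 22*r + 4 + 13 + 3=7*r^2 - 33*r + 20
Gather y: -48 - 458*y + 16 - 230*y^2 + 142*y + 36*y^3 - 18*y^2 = 36*y^3 - 248*y^2 - 316*y - 32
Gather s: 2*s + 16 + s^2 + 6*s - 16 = s^2 + 8*s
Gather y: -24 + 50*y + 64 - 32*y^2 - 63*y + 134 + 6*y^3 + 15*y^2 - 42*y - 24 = 6*y^3 - 17*y^2 - 55*y + 150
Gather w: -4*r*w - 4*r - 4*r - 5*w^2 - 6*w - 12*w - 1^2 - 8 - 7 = -8*r - 5*w^2 + w*(-4*r - 18) - 16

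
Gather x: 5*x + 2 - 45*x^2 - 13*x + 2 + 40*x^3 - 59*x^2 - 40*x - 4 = 40*x^3 - 104*x^2 - 48*x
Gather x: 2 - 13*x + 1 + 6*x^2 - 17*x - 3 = 6*x^2 - 30*x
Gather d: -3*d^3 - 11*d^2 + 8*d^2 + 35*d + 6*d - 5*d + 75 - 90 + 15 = -3*d^3 - 3*d^2 + 36*d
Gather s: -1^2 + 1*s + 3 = s + 2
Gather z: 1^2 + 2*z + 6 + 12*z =14*z + 7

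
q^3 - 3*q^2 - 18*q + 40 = (q - 5)*(q - 2)*(q + 4)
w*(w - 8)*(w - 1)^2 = w^4 - 10*w^3 + 17*w^2 - 8*w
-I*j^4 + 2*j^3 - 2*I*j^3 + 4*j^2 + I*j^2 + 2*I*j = j*(j + 2)*(j + I)*(-I*j + 1)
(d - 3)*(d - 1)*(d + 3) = d^3 - d^2 - 9*d + 9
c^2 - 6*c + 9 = (c - 3)^2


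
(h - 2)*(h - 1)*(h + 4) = h^3 + h^2 - 10*h + 8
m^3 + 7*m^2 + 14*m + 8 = (m + 1)*(m + 2)*(m + 4)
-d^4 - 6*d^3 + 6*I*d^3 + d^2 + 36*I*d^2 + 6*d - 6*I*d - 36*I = (d + 6)*(d - 6*I)*(-I*d - I)*(-I*d + I)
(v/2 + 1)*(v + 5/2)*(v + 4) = v^3/2 + 17*v^2/4 + 23*v/2 + 10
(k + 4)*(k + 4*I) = k^2 + 4*k + 4*I*k + 16*I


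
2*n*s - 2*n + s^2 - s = (2*n + s)*(s - 1)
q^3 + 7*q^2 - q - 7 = (q - 1)*(q + 1)*(q + 7)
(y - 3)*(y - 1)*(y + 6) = y^3 + 2*y^2 - 21*y + 18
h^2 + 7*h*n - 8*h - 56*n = (h - 8)*(h + 7*n)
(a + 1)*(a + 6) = a^2 + 7*a + 6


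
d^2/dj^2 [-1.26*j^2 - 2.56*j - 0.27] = -2.52000000000000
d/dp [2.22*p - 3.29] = 2.22000000000000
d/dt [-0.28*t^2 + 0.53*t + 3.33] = 0.53 - 0.56*t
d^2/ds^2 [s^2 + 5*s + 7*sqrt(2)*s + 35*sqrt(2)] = 2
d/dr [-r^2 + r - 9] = 1 - 2*r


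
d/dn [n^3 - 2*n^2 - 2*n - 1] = 3*n^2 - 4*n - 2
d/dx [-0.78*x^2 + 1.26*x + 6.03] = 1.26 - 1.56*x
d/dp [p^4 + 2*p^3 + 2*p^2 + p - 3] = 4*p^3 + 6*p^2 + 4*p + 1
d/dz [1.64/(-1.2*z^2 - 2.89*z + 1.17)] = (3.936*z + 4.7396)/(1.2*z^2 + 2.89*z - 1.17)^2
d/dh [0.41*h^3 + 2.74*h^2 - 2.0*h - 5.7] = 1.23*h^2 + 5.48*h - 2.0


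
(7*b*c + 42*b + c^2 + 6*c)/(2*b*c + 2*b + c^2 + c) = (7*b*c + 42*b + c^2 + 6*c)/(2*b*c + 2*b + c^2 + c)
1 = 1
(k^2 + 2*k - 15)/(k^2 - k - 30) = (k - 3)/(k - 6)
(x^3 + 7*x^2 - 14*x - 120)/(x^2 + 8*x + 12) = (x^2 + x - 20)/(x + 2)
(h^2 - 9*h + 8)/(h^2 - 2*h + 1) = (h - 8)/(h - 1)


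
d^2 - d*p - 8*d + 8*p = (d - 8)*(d - p)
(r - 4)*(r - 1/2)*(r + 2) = r^3 - 5*r^2/2 - 7*r + 4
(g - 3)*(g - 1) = g^2 - 4*g + 3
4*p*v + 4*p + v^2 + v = (4*p + v)*(v + 1)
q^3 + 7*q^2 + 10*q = q*(q + 2)*(q + 5)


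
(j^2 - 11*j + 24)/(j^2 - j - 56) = (j - 3)/(j + 7)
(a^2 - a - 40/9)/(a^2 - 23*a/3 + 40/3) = (a + 5/3)/(a - 5)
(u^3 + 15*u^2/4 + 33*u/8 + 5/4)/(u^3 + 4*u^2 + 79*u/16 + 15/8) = 2*(2*u + 1)/(4*u + 3)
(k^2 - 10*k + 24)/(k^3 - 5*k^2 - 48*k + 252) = (k - 4)/(k^2 + k - 42)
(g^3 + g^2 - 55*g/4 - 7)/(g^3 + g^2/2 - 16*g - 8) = (g - 7/2)/(g - 4)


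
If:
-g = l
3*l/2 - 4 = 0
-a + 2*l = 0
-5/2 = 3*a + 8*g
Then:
No Solution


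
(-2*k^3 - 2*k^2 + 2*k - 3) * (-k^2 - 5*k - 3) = 2*k^5 + 12*k^4 + 14*k^3 - k^2 + 9*k + 9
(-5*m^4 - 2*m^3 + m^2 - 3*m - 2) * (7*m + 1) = -35*m^5 - 19*m^4 + 5*m^3 - 20*m^2 - 17*m - 2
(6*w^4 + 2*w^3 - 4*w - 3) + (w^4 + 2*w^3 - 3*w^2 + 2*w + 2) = 7*w^4 + 4*w^3 - 3*w^2 - 2*w - 1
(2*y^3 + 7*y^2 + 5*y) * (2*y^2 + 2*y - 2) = 4*y^5 + 18*y^4 + 20*y^3 - 4*y^2 - 10*y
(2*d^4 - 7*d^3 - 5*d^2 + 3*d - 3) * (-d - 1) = -2*d^5 + 5*d^4 + 12*d^3 + 2*d^2 + 3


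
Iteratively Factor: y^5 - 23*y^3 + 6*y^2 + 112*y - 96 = (y + 4)*(y^4 - 4*y^3 - 7*y^2 + 34*y - 24) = (y - 4)*(y + 4)*(y^3 - 7*y + 6) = (y - 4)*(y + 3)*(y + 4)*(y^2 - 3*y + 2) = (y - 4)*(y - 1)*(y + 3)*(y + 4)*(y - 2)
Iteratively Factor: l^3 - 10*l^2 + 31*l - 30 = (l - 3)*(l^2 - 7*l + 10) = (l - 3)*(l - 2)*(l - 5)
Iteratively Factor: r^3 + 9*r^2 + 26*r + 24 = (r + 3)*(r^2 + 6*r + 8) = (r + 3)*(r + 4)*(r + 2)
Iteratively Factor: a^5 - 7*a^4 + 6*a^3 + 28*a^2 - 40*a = (a - 2)*(a^4 - 5*a^3 - 4*a^2 + 20*a) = (a - 2)^2*(a^3 - 3*a^2 - 10*a) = (a - 2)^2*(a + 2)*(a^2 - 5*a) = a*(a - 2)^2*(a + 2)*(a - 5)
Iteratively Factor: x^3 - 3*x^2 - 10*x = (x + 2)*(x^2 - 5*x) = x*(x + 2)*(x - 5)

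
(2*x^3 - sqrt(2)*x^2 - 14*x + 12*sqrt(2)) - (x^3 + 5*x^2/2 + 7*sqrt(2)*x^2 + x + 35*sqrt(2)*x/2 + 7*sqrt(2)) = x^3 - 8*sqrt(2)*x^2 - 5*x^2/2 - 35*sqrt(2)*x/2 - 15*x + 5*sqrt(2)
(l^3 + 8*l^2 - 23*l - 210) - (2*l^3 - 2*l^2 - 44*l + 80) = -l^3 + 10*l^2 + 21*l - 290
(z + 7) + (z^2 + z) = z^2 + 2*z + 7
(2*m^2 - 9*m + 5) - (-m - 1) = 2*m^2 - 8*m + 6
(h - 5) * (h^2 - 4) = h^3 - 5*h^2 - 4*h + 20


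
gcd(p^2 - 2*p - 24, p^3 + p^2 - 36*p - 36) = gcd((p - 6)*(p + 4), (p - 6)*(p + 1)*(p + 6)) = p - 6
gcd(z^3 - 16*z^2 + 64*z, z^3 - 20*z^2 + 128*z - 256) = z^2 - 16*z + 64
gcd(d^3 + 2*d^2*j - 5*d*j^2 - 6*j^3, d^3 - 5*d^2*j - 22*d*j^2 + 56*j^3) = d - 2*j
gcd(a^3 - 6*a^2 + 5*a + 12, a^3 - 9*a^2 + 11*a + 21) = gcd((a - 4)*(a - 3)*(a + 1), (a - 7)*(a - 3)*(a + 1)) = a^2 - 2*a - 3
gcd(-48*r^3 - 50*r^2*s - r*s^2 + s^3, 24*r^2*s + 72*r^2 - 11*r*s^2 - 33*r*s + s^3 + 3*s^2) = 8*r - s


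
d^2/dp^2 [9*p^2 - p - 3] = 18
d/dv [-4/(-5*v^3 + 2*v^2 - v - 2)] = 4*(-15*v^2 + 4*v - 1)/(5*v^3 - 2*v^2 + v + 2)^2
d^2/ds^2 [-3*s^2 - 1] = -6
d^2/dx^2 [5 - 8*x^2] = -16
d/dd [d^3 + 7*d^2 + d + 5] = 3*d^2 + 14*d + 1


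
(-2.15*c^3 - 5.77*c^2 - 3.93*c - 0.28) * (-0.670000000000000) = 1.4405*c^3 + 3.8659*c^2 + 2.6331*c + 0.1876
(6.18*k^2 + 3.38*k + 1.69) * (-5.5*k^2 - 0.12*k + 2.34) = -33.99*k^4 - 19.3316*k^3 + 4.7606*k^2 + 7.7064*k + 3.9546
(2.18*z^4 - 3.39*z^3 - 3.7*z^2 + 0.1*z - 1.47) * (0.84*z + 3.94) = 1.8312*z^5 + 5.7416*z^4 - 16.4646*z^3 - 14.494*z^2 - 0.8408*z - 5.7918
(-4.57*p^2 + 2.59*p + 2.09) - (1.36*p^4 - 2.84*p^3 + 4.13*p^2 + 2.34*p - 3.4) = -1.36*p^4 + 2.84*p^3 - 8.7*p^2 + 0.25*p + 5.49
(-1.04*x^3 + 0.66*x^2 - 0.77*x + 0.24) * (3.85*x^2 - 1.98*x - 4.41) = -4.004*x^5 + 4.6002*x^4 + 0.3151*x^3 - 0.462*x^2 + 2.9205*x - 1.0584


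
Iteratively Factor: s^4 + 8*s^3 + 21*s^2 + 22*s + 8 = (s + 1)*(s^3 + 7*s^2 + 14*s + 8) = (s + 1)*(s + 4)*(s^2 + 3*s + 2) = (s + 1)*(s + 2)*(s + 4)*(s + 1)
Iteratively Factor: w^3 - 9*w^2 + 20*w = (w - 4)*(w^2 - 5*w) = (w - 5)*(w - 4)*(w)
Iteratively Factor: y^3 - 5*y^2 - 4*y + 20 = (y + 2)*(y^2 - 7*y + 10) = (y - 2)*(y + 2)*(y - 5)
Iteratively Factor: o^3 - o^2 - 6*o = (o - 3)*(o^2 + 2*o) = (o - 3)*(o + 2)*(o)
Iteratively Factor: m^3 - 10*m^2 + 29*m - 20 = (m - 1)*(m^2 - 9*m + 20) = (m - 5)*(m - 1)*(m - 4)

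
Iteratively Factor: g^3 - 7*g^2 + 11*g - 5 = (g - 1)*(g^2 - 6*g + 5) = (g - 5)*(g - 1)*(g - 1)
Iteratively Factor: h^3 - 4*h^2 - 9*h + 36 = (h - 4)*(h^2 - 9) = (h - 4)*(h - 3)*(h + 3)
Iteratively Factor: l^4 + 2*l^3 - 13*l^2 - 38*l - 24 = (l - 4)*(l^3 + 6*l^2 + 11*l + 6) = (l - 4)*(l + 2)*(l^2 + 4*l + 3) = (l - 4)*(l + 2)*(l + 3)*(l + 1)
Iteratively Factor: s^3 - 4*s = (s - 2)*(s^2 + 2*s) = (s - 2)*(s + 2)*(s)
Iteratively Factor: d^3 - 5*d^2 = (d)*(d^2 - 5*d) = d*(d - 5)*(d)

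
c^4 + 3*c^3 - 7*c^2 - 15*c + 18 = (c - 2)*(c - 1)*(c + 3)^2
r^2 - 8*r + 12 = (r - 6)*(r - 2)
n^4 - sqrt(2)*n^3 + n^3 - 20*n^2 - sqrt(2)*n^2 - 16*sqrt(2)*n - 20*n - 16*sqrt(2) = (n + 1)*(n - 4*sqrt(2))*(n + sqrt(2))*(n + 2*sqrt(2))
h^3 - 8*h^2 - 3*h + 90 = (h - 6)*(h - 5)*(h + 3)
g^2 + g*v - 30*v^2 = (g - 5*v)*(g + 6*v)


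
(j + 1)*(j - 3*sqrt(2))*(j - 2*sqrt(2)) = j^3 - 5*sqrt(2)*j^2 + j^2 - 5*sqrt(2)*j + 12*j + 12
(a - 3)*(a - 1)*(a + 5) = a^3 + a^2 - 17*a + 15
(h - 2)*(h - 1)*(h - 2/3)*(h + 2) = h^4 - 5*h^3/3 - 10*h^2/3 + 20*h/3 - 8/3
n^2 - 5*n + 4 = (n - 4)*(n - 1)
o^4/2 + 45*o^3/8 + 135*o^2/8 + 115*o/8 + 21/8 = (o/2 + 1/2)*(o + 1/4)*(o + 3)*(o + 7)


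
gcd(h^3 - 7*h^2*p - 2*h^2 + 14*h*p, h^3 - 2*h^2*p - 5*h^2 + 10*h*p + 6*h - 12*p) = h - 2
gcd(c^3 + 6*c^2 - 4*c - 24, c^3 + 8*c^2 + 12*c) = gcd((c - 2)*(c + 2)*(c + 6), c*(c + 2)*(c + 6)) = c^2 + 8*c + 12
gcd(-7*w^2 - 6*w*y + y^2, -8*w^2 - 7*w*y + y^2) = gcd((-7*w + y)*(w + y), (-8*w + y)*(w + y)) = w + y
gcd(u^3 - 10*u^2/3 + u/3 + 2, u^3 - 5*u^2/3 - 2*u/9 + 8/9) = u^2 - u/3 - 2/3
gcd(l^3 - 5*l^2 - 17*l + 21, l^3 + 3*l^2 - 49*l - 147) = l^2 - 4*l - 21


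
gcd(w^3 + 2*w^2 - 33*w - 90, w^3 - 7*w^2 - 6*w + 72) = w^2 - 3*w - 18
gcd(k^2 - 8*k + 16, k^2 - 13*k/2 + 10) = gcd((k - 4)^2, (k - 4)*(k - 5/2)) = k - 4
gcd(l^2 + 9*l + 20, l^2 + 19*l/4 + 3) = l + 4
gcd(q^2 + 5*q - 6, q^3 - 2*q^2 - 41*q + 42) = q^2 + 5*q - 6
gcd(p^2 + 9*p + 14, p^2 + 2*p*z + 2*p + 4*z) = p + 2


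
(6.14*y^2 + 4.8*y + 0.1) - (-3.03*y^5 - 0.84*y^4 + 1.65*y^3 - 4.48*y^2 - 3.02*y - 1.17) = 3.03*y^5 + 0.84*y^4 - 1.65*y^3 + 10.62*y^2 + 7.82*y + 1.27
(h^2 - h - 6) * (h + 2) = h^3 + h^2 - 8*h - 12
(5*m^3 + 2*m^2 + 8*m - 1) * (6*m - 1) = 30*m^4 + 7*m^3 + 46*m^2 - 14*m + 1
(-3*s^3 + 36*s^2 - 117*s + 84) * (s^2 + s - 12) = -3*s^5 + 33*s^4 - 45*s^3 - 465*s^2 + 1488*s - 1008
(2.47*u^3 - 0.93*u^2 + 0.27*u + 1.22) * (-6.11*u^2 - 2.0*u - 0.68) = -15.0917*u^5 + 0.7423*u^4 - 1.4693*u^3 - 7.3618*u^2 - 2.6236*u - 0.8296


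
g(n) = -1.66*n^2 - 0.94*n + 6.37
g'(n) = -3.32*n - 0.94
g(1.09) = 3.37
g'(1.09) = -4.56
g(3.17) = -13.29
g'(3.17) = -11.46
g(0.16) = 6.18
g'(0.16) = -1.47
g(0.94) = 4.02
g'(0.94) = -4.06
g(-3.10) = -6.67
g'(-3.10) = 9.35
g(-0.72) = 6.19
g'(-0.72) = 1.45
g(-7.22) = -73.38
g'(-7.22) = 23.03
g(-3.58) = -11.54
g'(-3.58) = 10.95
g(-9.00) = -119.63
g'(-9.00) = 28.94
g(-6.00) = -47.75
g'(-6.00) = 18.98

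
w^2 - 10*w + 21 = (w - 7)*(w - 3)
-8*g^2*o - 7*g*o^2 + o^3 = o*(-8*g + o)*(g + o)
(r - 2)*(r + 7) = r^2 + 5*r - 14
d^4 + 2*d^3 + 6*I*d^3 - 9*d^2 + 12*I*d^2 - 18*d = d*(d + 2)*(d + 3*I)^2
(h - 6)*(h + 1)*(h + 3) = h^3 - 2*h^2 - 21*h - 18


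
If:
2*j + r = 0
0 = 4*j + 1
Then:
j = -1/4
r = 1/2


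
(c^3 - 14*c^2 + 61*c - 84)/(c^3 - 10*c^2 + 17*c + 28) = (c - 3)/(c + 1)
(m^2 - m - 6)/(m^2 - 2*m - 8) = (m - 3)/(m - 4)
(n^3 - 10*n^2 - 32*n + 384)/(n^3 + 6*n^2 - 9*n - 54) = (n^2 - 16*n + 64)/(n^2 - 9)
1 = 1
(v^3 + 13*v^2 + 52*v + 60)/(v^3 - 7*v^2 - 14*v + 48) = (v^3 + 13*v^2 + 52*v + 60)/(v^3 - 7*v^2 - 14*v + 48)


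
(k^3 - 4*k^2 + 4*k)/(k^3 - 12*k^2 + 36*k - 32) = k/(k - 8)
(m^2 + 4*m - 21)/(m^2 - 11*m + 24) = (m + 7)/(m - 8)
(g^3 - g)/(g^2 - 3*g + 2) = g*(g + 1)/(g - 2)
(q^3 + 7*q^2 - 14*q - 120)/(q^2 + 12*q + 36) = (q^2 + q - 20)/(q + 6)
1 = 1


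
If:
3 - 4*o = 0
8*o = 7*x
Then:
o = 3/4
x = 6/7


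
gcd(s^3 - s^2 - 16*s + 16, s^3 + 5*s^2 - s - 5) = s - 1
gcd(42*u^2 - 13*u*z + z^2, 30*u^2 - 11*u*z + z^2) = -6*u + z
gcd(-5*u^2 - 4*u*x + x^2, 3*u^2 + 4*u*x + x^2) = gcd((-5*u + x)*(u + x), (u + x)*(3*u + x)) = u + x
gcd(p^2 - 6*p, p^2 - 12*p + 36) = p - 6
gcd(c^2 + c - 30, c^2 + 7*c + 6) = c + 6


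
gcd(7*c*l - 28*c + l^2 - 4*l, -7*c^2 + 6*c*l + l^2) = 7*c + l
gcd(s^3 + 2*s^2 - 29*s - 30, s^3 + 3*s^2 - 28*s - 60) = s^2 + s - 30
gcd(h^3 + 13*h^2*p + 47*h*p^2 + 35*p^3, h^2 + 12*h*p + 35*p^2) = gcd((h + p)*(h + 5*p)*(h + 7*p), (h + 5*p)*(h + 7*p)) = h^2 + 12*h*p + 35*p^2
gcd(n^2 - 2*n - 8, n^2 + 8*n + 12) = n + 2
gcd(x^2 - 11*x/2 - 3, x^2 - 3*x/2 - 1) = x + 1/2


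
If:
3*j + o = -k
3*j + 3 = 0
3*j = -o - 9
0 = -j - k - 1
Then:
No Solution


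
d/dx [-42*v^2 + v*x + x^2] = v + 2*x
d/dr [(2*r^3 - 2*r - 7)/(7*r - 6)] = (28*r^3 - 36*r^2 + 61)/(49*r^2 - 84*r + 36)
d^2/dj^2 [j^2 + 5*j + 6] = 2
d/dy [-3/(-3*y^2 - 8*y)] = 6*(-3*y - 4)/(y^2*(3*y + 8)^2)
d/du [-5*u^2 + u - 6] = 1 - 10*u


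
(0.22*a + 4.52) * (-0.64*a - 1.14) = -0.1408*a^2 - 3.1436*a - 5.1528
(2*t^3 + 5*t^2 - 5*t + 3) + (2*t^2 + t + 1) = 2*t^3 + 7*t^2 - 4*t + 4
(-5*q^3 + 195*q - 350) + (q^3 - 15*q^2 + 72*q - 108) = -4*q^3 - 15*q^2 + 267*q - 458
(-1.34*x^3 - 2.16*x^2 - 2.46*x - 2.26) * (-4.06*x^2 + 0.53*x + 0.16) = 5.4404*x^5 + 8.0594*x^4 + 8.6284*x^3 + 7.5262*x^2 - 1.5914*x - 0.3616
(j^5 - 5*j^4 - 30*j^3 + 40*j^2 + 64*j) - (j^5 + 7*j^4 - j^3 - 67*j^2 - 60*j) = -12*j^4 - 29*j^3 + 107*j^2 + 124*j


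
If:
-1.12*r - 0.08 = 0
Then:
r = -0.07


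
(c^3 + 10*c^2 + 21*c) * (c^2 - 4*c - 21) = c^5 + 6*c^4 - 40*c^3 - 294*c^2 - 441*c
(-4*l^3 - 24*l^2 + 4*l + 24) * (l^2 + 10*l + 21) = -4*l^5 - 64*l^4 - 320*l^3 - 440*l^2 + 324*l + 504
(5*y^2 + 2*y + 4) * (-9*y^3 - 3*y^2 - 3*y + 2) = -45*y^5 - 33*y^4 - 57*y^3 - 8*y^2 - 8*y + 8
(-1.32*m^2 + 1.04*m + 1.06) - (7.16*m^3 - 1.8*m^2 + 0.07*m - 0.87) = -7.16*m^3 + 0.48*m^2 + 0.97*m + 1.93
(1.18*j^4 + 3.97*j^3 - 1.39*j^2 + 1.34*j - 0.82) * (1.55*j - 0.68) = 1.829*j^5 + 5.3511*j^4 - 4.8541*j^3 + 3.0222*j^2 - 2.1822*j + 0.5576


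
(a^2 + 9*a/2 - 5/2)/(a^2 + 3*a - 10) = (a - 1/2)/(a - 2)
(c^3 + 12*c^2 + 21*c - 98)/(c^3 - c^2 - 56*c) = (c^2 + 5*c - 14)/(c*(c - 8))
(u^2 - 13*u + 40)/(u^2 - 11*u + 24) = (u - 5)/(u - 3)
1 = 1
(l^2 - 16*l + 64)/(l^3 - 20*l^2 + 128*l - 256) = 1/(l - 4)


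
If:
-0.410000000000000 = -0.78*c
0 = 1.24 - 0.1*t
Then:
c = 0.53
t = 12.40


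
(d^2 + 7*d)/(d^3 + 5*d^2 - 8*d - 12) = d*(d + 7)/(d^3 + 5*d^2 - 8*d - 12)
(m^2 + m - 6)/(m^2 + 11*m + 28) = (m^2 + m - 6)/(m^2 + 11*m + 28)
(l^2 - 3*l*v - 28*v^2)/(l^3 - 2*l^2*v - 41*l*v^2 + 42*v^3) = (-l - 4*v)/(-l^2 - 5*l*v + 6*v^2)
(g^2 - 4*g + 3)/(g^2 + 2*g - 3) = (g - 3)/(g + 3)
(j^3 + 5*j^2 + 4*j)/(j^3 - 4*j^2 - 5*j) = (j + 4)/(j - 5)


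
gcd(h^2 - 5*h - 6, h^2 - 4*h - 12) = h - 6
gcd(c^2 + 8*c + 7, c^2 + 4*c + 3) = c + 1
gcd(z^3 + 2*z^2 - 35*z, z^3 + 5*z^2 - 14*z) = z^2 + 7*z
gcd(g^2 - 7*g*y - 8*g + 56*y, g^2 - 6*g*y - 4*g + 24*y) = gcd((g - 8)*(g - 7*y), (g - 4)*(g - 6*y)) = 1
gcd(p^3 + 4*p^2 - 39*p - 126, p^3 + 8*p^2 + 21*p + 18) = p + 3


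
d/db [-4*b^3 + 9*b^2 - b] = -12*b^2 + 18*b - 1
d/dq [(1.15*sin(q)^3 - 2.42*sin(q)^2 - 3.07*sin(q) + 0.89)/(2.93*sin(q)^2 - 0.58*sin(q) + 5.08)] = (3.3695*sin(q)^4 - 1.334*sin(q)^3 + 27.9247*sin(q)^2 - 29.8026*sin(q) - 15.0794)*cos(q)/(8.5849*sin(q)^4 - 3.3988*sin(q)^3 + 30.1052*sin(q)^2 - 5.8928*sin(q) + 25.8064)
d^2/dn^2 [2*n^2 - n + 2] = 4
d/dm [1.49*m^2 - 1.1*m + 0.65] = 2.98*m - 1.1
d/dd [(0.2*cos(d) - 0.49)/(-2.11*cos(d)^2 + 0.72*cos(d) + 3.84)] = (-0.422*cos(d)^2 + 2.0678*cos(d) - 1.1208)*sin(d)/(4.4521*cos(d)^4 - 3.0384*cos(d)^3 - 15.6864*cos(d)^2 + 5.5296*cos(d) + 14.7456)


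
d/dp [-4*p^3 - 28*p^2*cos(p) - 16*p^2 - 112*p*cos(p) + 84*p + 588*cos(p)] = 28*p^2*sin(p) - 12*p^2 + 112*p*sin(p) - 56*p*cos(p) - 32*p - 588*sin(p) - 112*cos(p) + 84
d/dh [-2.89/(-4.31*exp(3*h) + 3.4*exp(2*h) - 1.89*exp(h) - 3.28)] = (-37.3677*exp(2*h) + 19.652*exp(h) - 5.4621)*exp(h)/(4.31*exp(3*h) - 3.4*exp(2*h) + 1.89*exp(h) + 3.28)^2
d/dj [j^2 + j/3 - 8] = 2*j + 1/3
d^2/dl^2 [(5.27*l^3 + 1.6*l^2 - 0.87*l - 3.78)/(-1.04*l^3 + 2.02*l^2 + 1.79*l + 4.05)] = (-25.603552*l^6 - 53.21784*l^5 - 246.14304*l^4 - 147.039018*l^3 - 56.395926*l^2 - 383.817366*l - 102.727494)/(1.124864*l^9 - 6.554496*l^8 + 6.922656*l^7 + 1.178744*l^6 + 39.134484*l^5 - 23.756826*l^4 - 42.423479*l^3 - 138.328965*l^2 - 88.081425*l - 66.430125)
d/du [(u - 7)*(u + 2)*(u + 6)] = 3*u^2 + 2*u - 44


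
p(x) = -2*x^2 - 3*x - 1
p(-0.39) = -0.13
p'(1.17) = -7.68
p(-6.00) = -55.00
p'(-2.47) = 6.88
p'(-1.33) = 2.32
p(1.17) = -7.25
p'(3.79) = -18.16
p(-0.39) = -0.13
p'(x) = -4*x - 3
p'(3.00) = -15.00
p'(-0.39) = -1.44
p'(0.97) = -6.88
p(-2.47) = -5.79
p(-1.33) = -0.55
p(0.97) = -5.79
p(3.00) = -28.00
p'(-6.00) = 21.00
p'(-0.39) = -1.44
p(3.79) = -41.10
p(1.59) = -10.83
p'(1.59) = -9.36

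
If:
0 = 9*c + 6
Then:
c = -2/3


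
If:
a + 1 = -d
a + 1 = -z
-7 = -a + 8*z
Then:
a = -1/9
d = -8/9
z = -8/9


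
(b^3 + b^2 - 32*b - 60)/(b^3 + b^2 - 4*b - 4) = (b^2 - b - 30)/(b^2 - b - 2)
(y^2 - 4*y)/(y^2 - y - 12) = y/(y + 3)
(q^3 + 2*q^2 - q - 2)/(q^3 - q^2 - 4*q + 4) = (q + 1)/(q - 2)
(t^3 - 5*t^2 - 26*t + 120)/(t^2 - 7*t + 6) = (t^2 + t - 20)/(t - 1)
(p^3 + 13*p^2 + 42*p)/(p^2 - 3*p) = (p^2 + 13*p + 42)/(p - 3)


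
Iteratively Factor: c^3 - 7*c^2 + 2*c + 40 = (c + 2)*(c^2 - 9*c + 20) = (c - 5)*(c + 2)*(c - 4)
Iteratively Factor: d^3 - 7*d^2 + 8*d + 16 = (d - 4)*(d^2 - 3*d - 4) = (d - 4)*(d + 1)*(d - 4)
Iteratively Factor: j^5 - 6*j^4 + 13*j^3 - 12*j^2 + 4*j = (j - 1)*(j^4 - 5*j^3 + 8*j^2 - 4*j) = j*(j - 1)*(j^3 - 5*j^2 + 8*j - 4) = j*(j - 1)^2*(j^2 - 4*j + 4) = j*(j - 2)*(j - 1)^2*(j - 2)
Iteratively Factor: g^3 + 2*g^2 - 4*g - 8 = (g + 2)*(g^2 - 4) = (g + 2)^2*(g - 2)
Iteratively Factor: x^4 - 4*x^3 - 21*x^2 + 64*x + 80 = (x + 1)*(x^3 - 5*x^2 - 16*x + 80) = (x - 4)*(x + 1)*(x^2 - x - 20) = (x - 4)*(x + 1)*(x + 4)*(x - 5)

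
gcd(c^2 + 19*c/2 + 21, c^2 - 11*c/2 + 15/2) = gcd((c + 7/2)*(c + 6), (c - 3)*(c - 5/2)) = 1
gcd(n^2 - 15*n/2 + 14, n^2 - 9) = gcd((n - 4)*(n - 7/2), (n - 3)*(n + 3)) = 1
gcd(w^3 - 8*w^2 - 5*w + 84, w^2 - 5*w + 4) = w - 4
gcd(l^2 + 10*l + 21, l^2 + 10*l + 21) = l^2 + 10*l + 21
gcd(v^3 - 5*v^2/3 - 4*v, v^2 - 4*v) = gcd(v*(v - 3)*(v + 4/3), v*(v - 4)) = v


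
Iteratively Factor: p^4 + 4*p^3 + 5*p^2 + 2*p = (p)*(p^3 + 4*p^2 + 5*p + 2) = p*(p + 1)*(p^2 + 3*p + 2) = p*(p + 1)*(p + 2)*(p + 1)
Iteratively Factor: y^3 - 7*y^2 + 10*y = (y)*(y^2 - 7*y + 10) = y*(y - 2)*(y - 5)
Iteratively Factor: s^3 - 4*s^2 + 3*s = (s)*(s^2 - 4*s + 3) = s*(s - 1)*(s - 3)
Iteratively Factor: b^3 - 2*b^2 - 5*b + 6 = (b - 3)*(b^2 + b - 2) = (b - 3)*(b - 1)*(b + 2)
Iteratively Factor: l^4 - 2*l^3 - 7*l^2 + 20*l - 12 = (l - 1)*(l^3 - l^2 - 8*l + 12) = (l - 2)*(l - 1)*(l^2 + l - 6) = (l - 2)^2*(l - 1)*(l + 3)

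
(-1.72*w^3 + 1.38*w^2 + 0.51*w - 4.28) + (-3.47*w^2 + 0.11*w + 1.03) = -1.72*w^3 - 2.09*w^2 + 0.62*w - 3.25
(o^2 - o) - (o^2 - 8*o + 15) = 7*o - 15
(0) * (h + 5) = 0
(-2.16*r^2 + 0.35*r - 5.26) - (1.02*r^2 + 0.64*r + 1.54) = -3.18*r^2 - 0.29*r - 6.8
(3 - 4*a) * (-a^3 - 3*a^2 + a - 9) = 4*a^4 + 9*a^3 - 13*a^2 + 39*a - 27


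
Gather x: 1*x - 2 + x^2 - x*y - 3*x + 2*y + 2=x^2 + x*(-y - 2) + 2*y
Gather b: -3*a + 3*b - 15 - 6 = -3*a + 3*b - 21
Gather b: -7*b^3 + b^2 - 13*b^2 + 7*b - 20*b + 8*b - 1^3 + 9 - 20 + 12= -7*b^3 - 12*b^2 - 5*b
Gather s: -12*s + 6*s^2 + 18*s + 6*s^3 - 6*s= 6*s^3 + 6*s^2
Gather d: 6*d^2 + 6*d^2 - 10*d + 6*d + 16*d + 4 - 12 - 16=12*d^2 + 12*d - 24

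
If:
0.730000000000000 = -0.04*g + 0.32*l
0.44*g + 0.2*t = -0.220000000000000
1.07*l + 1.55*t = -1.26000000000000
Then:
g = 0.61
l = 2.36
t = -2.44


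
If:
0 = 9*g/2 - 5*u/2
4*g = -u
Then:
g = 0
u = 0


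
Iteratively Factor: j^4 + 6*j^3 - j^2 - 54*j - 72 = (j + 2)*(j^3 + 4*j^2 - 9*j - 36) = (j + 2)*(j + 3)*(j^2 + j - 12) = (j + 2)*(j + 3)*(j + 4)*(j - 3)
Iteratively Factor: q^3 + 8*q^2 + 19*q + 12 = (q + 4)*(q^2 + 4*q + 3) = (q + 1)*(q + 4)*(q + 3)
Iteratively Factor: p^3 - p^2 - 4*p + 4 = (p + 2)*(p^2 - 3*p + 2) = (p - 1)*(p + 2)*(p - 2)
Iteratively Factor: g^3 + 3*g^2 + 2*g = (g)*(g^2 + 3*g + 2) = g*(g + 2)*(g + 1)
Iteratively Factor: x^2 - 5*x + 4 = (x - 1)*(x - 4)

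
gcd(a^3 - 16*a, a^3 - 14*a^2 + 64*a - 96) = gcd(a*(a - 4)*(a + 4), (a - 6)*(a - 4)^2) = a - 4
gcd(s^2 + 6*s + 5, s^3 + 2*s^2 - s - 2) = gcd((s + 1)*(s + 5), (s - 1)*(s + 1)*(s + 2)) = s + 1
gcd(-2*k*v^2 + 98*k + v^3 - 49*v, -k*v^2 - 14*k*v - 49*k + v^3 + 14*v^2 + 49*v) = v + 7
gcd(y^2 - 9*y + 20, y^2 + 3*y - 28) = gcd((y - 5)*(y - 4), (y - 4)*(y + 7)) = y - 4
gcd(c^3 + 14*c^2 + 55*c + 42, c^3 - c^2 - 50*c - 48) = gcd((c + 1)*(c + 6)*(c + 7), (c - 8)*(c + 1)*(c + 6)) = c^2 + 7*c + 6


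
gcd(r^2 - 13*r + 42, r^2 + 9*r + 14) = 1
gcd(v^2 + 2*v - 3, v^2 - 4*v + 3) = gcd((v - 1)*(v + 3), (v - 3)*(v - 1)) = v - 1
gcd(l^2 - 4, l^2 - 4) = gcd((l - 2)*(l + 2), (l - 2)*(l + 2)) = l^2 - 4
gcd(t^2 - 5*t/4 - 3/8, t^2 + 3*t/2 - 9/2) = t - 3/2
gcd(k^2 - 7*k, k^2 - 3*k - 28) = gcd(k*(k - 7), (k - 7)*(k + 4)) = k - 7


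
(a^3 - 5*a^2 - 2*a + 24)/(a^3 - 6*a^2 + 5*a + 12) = (a + 2)/(a + 1)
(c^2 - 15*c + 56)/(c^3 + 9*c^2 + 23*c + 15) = (c^2 - 15*c + 56)/(c^3 + 9*c^2 + 23*c + 15)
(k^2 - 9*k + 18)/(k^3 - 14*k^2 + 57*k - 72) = (k - 6)/(k^2 - 11*k + 24)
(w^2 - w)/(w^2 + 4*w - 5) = w/(w + 5)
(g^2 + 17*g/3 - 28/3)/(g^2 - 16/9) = 3*(g + 7)/(3*g + 4)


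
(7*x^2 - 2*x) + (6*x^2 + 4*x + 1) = 13*x^2 + 2*x + 1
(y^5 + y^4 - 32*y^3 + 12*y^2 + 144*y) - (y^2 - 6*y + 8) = y^5 + y^4 - 32*y^3 + 11*y^2 + 150*y - 8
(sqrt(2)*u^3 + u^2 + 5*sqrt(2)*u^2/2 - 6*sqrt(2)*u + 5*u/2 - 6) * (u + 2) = sqrt(2)*u^4 + u^3 + 9*sqrt(2)*u^3/2 - sqrt(2)*u^2 + 9*u^2/2 - 12*sqrt(2)*u - u - 12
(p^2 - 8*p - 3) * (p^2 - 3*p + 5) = p^4 - 11*p^3 + 26*p^2 - 31*p - 15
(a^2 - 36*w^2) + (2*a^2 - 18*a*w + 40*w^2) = 3*a^2 - 18*a*w + 4*w^2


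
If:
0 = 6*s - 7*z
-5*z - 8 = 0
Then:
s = -28/15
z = -8/5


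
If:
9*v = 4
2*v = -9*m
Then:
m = -8/81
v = 4/9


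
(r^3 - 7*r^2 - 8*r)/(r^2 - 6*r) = (r^2 - 7*r - 8)/(r - 6)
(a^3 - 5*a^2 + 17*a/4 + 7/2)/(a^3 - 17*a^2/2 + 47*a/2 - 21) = (a + 1/2)/(a - 3)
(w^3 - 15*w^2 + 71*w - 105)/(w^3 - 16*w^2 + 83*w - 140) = (w - 3)/(w - 4)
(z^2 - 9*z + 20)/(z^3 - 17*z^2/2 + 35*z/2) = 2*(z - 4)/(z*(2*z - 7))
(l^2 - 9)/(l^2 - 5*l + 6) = (l + 3)/(l - 2)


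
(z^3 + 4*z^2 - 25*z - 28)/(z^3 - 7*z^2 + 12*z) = (z^2 + 8*z + 7)/(z*(z - 3))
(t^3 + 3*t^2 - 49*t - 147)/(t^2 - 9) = (t^2 - 49)/(t - 3)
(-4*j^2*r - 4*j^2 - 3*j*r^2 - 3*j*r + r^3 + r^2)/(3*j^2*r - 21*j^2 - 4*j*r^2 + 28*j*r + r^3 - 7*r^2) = (-4*j^2*r - 4*j^2 - 3*j*r^2 - 3*j*r + r^3 + r^2)/(3*j^2*r - 21*j^2 - 4*j*r^2 + 28*j*r + r^3 - 7*r^2)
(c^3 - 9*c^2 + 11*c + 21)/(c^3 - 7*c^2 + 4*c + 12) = (c^2 - 10*c + 21)/(c^2 - 8*c + 12)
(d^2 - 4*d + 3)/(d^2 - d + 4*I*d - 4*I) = (d - 3)/(d + 4*I)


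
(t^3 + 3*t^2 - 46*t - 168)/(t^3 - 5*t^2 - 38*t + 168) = (t + 4)/(t - 4)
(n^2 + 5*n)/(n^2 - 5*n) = (n + 5)/(n - 5)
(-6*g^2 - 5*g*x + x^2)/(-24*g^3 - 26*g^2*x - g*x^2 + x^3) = 1/(4*g + x)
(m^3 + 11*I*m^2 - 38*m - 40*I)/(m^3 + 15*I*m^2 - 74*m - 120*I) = (m + 2*I)/(m + 6*I)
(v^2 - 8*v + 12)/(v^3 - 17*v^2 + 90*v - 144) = (v - 2)/(v^2 - 11*v + 24)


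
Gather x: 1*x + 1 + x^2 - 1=x^2 + x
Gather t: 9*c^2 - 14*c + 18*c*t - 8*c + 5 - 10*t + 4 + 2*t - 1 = 9*c^2 - 22*c + t*(18*c - 8) + 8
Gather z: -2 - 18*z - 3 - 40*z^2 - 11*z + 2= -40*z^2 - 29*z - 3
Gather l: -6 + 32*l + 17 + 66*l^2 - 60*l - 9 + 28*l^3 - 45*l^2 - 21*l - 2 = 28*l^3 + 21*l^2 - 49*l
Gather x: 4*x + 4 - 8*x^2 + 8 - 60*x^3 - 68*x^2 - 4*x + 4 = -60*x^3 - 76*x^2 + 16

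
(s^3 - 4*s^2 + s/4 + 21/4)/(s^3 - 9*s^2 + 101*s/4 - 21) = (s + 1)/(s - 4)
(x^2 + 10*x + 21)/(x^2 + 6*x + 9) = (x + 7)/(x + 3)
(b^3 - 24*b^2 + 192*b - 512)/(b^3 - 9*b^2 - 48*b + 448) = (b - 8)/(b + 7)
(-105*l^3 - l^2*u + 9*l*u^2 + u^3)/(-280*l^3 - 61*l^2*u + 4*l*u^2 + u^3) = (-3*l + u)/(-8*l + u)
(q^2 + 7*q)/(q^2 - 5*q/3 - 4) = 3*q*(q + 7)/(3*q^2 - 5*q - 12)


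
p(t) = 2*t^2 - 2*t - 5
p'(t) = 4*t - 2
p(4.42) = 25.23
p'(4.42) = 15.68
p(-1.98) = 6.80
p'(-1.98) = -9.92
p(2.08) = -0.51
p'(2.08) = 6.32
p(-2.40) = 11.32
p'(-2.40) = -11.60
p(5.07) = 36.27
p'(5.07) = 18.28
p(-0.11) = -4.76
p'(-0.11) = -2.44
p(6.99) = 78.74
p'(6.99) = 25.96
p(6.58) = 68.43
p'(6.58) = 24.32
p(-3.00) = 19.00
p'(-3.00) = -14.00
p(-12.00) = 307.00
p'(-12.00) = -50.00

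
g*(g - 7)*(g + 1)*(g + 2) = g^4 - 4*g^3 - 19*g^2 - 14*g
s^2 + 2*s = s*(s + 2)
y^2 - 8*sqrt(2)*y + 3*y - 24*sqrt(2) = (y + 3)*(y - 8*sqrt(2))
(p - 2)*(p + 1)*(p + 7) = p^3 + 6*p^2 - 9*p - 14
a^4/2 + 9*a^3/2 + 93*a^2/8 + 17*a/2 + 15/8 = (a/2 + 1/4)*(a + 1/2)*(a + 3)*(a + 5)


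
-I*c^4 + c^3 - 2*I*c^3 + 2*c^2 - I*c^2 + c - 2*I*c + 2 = (c + 2)*(c - I)*(c + I)*(-I*c + 1)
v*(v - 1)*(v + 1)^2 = v^4 + v^3 - v^2 - v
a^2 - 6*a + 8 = (a - 4)*(a - 2)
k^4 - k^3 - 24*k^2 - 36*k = k*(k - 6)*(k + 2)*(k + 3)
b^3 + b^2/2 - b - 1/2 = (b - 1)*(b + 1/2)*(b + 1)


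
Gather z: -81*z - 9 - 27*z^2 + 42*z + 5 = -27*z^2 - 39*z - 4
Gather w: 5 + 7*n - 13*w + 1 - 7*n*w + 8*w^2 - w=7*n + 8*w^2 + w*(-7*n - 14) + 6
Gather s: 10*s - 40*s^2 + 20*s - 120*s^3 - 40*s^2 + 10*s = -120*s^3 - 80*s^2 + 40*s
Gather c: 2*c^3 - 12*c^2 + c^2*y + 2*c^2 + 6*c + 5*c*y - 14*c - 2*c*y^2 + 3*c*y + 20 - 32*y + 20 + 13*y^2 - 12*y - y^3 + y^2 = 2*c^3 + c^2*(y - 10) + c*(-2*y^2 + 8*y - 8) - y^3 + 14*y^2 - 44*y + 40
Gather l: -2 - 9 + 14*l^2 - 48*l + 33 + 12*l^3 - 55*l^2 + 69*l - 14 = 12*l^3 - 41*l^2 + 21*l + 8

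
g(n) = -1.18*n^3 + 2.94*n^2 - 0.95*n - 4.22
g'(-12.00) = -581.27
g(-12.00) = 2469.58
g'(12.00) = -440.15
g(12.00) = -1631.30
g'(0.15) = -0.15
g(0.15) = -4.30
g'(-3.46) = -63.67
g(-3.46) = 83.14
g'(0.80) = 1.49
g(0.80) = -3.70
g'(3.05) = -15.95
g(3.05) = -13.25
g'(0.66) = 1.39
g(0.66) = -3.91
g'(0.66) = 1.39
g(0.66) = -3.91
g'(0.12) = -0.30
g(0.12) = -4.29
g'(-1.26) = -13.98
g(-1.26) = 4.00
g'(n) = -3.54*n^2 + 5.88*n - 0.95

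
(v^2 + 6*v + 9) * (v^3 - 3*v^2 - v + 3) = v^5 + 3*v^4 - 10*v^3 - 30*v^2 + 9*v + 27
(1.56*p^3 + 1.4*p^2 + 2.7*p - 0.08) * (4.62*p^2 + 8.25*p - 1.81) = 7.2072*p^5 + 19.338*p^4 + 21.2004*p^3 + 19.3714*p^2 - 5.547*p + 0.1448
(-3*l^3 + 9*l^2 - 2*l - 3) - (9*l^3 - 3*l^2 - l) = -12*l^3 + 12*l^2 - l - 3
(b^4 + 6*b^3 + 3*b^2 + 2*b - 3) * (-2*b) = -2*b^5 - 12*b^4 - 6*b^3 - 4*b^2 + 6*b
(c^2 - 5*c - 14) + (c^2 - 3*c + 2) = 2*c^2 - 8*c - 12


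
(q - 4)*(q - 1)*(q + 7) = q^3 + 2*q^2 - 31*q + 28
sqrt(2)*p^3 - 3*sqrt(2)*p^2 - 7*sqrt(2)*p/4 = p*(p - 7/2)*(sqrt(2)*p + sqrt(2)/2)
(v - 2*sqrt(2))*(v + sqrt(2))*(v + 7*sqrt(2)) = v^3 + 6*sqrt(2)*v^2 - 18*v - 28*sqrt(2)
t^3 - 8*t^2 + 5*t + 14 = (t - 7)*(t - 2)*(t + 1)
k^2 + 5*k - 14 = (k - 2)*(k + 7)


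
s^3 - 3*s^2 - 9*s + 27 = (s - 3)^2*(s + 3)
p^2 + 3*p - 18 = (p - 3)*(p + 6)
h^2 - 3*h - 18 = (h - 6)*(h + 3)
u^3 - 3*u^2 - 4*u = u*(u - 4)*(u + 1)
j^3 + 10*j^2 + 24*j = j*(j + 4)*(j + 6)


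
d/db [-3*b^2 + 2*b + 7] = 2 - 6*b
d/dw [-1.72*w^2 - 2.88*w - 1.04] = -3.44*w - 2.88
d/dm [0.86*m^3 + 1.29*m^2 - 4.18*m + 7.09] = 2.58*m^2 + 2.58*m - 4.18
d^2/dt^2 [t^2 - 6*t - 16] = 2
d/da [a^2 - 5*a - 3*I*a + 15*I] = 2*a - 5 - 3*I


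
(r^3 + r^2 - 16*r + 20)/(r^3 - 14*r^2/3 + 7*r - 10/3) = 3*(r^2 + 3*r - 10)/(3*r^2 - 8*r + 5)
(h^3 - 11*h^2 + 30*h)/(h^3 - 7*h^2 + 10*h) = (h - 6)/(h - 2)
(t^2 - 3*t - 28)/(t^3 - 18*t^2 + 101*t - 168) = (t + 4)/(t^2 - 11*t + 24)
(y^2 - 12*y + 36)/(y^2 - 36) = (y - 6)/(y + 6)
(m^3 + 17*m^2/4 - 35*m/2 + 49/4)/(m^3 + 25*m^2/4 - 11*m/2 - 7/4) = (4*m - 7)/(4*m + 1)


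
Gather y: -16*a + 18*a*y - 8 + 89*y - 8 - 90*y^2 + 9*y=-16*a - 90*y^2 + y*(18*a + 98) - 16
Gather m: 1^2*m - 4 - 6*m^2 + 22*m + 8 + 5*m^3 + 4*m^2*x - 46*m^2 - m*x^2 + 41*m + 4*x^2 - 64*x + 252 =5*m^3 + m^2*(4*x - 52) + m*(64 - x^2) + 4*x^2 - 64*x + 256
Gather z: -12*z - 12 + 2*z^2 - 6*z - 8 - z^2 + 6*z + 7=z^2 - 12*z - 13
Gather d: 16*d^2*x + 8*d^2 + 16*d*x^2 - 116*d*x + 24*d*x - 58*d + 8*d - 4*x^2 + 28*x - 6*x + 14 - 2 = d^2*(16*x + 8) + d*(16*x^2 - 92*x - 50) - 4*x^2 + 22*x + 12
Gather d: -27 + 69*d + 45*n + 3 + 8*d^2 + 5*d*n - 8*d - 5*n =8*d^2 + d*(5*n + 61) + 40*n - 24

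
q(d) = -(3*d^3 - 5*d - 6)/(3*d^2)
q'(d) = -(9*d^2 - 5)/(3*d^2) + 2*(3*d^3 - 5*d - 6)/(3*d^3)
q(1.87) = -0.41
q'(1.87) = -2.09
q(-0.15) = 77.93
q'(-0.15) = 1110.11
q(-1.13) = 1.22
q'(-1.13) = 0.47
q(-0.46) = 6.29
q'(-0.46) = 32.22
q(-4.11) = 3.82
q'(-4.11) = -1.04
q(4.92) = -4.50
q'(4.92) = -1.10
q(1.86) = -0.39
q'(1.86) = -2.10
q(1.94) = -0.55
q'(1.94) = -1.99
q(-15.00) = 14.90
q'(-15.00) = -1.01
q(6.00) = -5.67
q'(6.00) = -1.06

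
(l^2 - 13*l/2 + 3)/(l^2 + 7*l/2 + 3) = (2*l^2 - 13*l + 6)/(2*l^2 + 7*l + 6)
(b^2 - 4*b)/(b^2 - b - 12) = b/(b + 3)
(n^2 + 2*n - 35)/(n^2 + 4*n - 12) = (n^2 + 2*n - 35)/(n^2 + 4*n - 12)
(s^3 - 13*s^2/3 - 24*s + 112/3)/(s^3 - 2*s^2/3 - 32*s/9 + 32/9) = 3*(s^2 - 3*s - 28)/(3*s^2 + 2*s - 8)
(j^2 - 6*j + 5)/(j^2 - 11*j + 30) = (j - 1)/(j - 6)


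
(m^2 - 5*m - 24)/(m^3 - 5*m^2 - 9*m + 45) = (m - 8)/(m^2 - 8*m + 15)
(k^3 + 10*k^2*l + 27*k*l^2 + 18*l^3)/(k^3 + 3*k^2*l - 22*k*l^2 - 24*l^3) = (k + 3*l)/(k - 4*l)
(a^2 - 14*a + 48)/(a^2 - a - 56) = (a - 6)/(a + 7)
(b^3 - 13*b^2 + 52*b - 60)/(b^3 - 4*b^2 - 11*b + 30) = (b - 6)/(b + 3)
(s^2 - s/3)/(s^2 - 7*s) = (s - 1/3)/(s - 7)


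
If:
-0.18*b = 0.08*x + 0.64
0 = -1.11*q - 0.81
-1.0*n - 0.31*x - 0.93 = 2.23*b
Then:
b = -0.444444444444444*x - 3.55555555555556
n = 0.681111111111111*x + 6.99888888888889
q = -0.73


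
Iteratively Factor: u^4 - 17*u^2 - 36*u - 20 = (u + 2)*(u^3 - 2*u^2 - 13*u - 10) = (u + 1)*(u + 2)*(u^2 - 3*u - 10) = (u + 1)*(u + 2)^2*(u - 5)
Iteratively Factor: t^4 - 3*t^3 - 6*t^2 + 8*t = (t)*(t^3 - 3*t^2 - 6*t + 8) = t*(t - 4)*(t^2 + t - 2) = t*(t - 4)*(t - 1)*(t + 2)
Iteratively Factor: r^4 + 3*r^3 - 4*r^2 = (r)*(r^3 + 3*r^2 - 4*r) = r*(r - 1)*(r^2 + 4*r) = r^2*(r - 1)*(r + 4)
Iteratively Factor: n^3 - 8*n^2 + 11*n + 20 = (n - 5)*(n^2 - 3*n - 4) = (n - 5)*(n - 4)*(n + 1)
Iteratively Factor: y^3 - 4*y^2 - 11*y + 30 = (y + 3)*(y^2 - 7*y + 10) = (y - 2)*(y + 3)*(y - 5)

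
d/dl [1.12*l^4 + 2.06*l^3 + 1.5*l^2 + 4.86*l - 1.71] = 4.48*l^3 + 6.18*l^2 + 3.0*l + 4.86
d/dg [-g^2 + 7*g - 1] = 7 - 2*g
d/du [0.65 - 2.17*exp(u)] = -2.17*exp(u)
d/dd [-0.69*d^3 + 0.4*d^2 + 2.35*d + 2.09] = -2.07*d^2 + 0.8*d + 2.35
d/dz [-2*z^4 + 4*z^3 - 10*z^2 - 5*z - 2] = -8*z^3 + 12*z^2 - 20*z - 5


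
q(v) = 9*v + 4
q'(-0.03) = 9.00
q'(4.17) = 9.00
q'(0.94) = 9.00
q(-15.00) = -131.00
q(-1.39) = -8.51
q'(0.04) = 9.00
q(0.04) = 4.36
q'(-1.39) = 9.00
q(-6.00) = -50.00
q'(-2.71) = 9.00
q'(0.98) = 9.00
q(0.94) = 12.46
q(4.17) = 41.53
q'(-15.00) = 9.00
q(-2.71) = -20.39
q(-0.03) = 3.73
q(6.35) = 61.15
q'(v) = 9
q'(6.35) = 9.00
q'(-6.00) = 9.00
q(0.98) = 12.82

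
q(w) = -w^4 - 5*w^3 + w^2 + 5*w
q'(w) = -4*w^3 - 15*w^2 + 2*w + 5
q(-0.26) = -1.15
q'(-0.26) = 3.54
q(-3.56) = 59.84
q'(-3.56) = -11.75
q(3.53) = -345.10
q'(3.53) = -350.80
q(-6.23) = -289.76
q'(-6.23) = 377.56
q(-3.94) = 60.66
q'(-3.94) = 8.92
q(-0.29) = -1.25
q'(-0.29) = 3.26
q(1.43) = -9.61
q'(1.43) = -34.51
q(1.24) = -4.16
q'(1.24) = -23.21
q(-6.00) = -210.00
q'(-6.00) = 317.00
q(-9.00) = -2880.00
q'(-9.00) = 1688.00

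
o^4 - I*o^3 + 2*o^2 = o^2*(o - 2*I)*(o + I)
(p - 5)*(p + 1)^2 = p^3 - 3*p^2 - 9*p - 5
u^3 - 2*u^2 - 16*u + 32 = (u - 4)*(u - 2)*(u + 4)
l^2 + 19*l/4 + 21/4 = (l + 7/4)*(l + 3)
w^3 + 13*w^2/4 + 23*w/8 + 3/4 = (w + 1/2)*(w + 3/4)*(w + 2)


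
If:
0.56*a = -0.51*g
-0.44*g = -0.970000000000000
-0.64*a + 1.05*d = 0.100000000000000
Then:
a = -2.01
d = -1.13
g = 2.20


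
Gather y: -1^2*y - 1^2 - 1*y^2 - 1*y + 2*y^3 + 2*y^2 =2*y^3 + y^2 - 2*y - 1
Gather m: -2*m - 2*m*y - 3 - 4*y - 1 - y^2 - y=m*(-2*y - 2) - y^2 - 5*y - 4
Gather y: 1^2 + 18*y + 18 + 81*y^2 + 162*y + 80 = 81*y^2 + 180*y + 99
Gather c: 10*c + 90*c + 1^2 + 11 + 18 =100*c + 30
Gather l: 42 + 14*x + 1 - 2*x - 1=12*x + 42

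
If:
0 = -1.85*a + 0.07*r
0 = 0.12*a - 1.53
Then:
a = 12.75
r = 336.96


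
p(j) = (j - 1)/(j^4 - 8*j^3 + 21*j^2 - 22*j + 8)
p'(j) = (j - 1)*(-4*j^3 + 24*j^2 - 42*j + 22)/(j^4 - 8*j^3 + 21*j^2 - 22*j + 8)^2 + 1/(j^4 - 8*j^3 + 21*j^2 - 22*j + 8)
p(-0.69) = -0.05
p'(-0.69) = -0.06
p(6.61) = 0.01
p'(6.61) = -0.01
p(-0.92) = -0.04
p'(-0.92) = -0.04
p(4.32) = 0.41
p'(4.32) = -1.56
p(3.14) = -0.48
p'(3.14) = 0.09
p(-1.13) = -0.03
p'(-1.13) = -0.03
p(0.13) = -0.16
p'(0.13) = -0.31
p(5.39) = 0.05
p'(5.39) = -0.06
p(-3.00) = -0.00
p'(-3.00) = 0.00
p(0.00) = -0.12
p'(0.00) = -0.22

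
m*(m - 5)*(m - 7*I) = m^3 - 5*m^2 - 7*I*m^2 + 35*I*m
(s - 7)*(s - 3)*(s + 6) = s^3 - 4*s^2 - 39*s + 126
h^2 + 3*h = h*(h + 3)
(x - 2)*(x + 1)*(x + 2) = x^3 + x^2 - 4*x - 4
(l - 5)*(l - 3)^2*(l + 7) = l^4 - 4*l^3 - 38*l^2 + 228*l - 315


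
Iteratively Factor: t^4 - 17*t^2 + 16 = (t - 4)*(t^3 + 4*t^2 - t - 4) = (t - 4)*(t + 1)*(t^2 + 3*t - 4) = (t - 4)*(t + 1)*(t + 4)*(t - 1)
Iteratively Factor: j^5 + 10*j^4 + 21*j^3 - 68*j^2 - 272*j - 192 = (j + 4)*(j^4 + 6*j^3 - 3*j^2 - 56*j - 48) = (j + 1)*(j + 4)*(j^3 + 5*j^2 - 8*j - 48) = (j + 1)*(j + 4)^2*(j^2 + j - 12) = (j - 3)*(j + 1)*(j + 4)^2*(j + 4)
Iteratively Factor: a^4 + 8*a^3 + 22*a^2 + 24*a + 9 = (a + 3)*(a^3 + 5*a^2 + 7*a + 3) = (a + 1)*(a + 3)*(a^2 + 4*a + 3) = (a + 1)*(a + 3)^2*(a + 1)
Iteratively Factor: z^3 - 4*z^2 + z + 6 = (z + 1)*(z^2 - 5*z + 6) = (z - 3)*(z + 1)*(z - 2)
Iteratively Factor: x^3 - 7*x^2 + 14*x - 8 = (x - 2)*(x^2 - 5*x + 4) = (x - 4)*(x - 2)*(x - 1)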